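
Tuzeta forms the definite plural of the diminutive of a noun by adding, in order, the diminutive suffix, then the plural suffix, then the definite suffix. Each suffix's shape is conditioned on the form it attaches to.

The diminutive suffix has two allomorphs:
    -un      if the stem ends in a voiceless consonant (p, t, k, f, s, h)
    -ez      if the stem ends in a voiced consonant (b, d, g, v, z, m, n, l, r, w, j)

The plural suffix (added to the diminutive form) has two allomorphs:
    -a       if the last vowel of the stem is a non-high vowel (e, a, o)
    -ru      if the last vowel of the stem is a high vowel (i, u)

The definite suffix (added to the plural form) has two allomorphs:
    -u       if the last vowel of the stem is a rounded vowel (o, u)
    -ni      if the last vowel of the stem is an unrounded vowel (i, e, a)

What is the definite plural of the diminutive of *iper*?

The final consonant of *iper* is /r/, which is voiced, so the diminutive suffix is -ez, giving *iperez*.
The diminutive form *iperez* — last vowel /e/ (a non-high vowel) → -a → *ipereza*.
The plural form *ipereza* — last vowel /a/ (an unrounded vowel) → -ni → *iperezani*.

iperezani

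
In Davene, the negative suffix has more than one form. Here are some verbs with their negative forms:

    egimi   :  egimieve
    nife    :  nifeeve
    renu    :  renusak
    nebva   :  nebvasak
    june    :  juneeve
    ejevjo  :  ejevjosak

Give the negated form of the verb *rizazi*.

The alternation tracks the last vowel of the stem — -eve when the last vowel of the stem is a front vowel (*egimi*, *nife*, *june*); -sak when the last vowel of the stem is a back vowel (*renu*, *nebva*, *ejevjo*).
Since the last vowel of *rizazi* is /i/ (a front vowel), it takes -eve, giving *rizazieve*.

rizazieve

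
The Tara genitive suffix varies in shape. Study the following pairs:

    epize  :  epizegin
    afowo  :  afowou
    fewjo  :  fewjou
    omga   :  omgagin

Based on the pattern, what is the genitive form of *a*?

agin

The alternation tracks the last vowel of the stem — -u when the last vowel of the stem is a rounded vowel (*afowo*, *fewjo*); -gin when the last vowel of the stem is an unrounded vowel (*epize*, *omga*).
Since the last vowel of *a* is /a/ (an unrounded vowel), it takes -gin, giving *agin*.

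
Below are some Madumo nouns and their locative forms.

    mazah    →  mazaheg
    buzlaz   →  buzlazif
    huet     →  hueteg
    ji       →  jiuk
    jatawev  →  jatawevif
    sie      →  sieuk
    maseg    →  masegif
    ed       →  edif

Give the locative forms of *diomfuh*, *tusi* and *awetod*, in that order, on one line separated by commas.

The pattern is voicing of the final sound: -eg when the stem ends in a voiceless consonant (*mazah*, *huet*); -if when the stem ends in a voiced consonant (*buzlaz*, *jatawev*, *maseg*, *ed*); -uk when the stem ends in a vowel (*ji*, *sie*).
The final sound of *diomfuh* is /h/, which is a voiceless consonant, so the suffix is -eg, giving *diomfuheg*.
The final sound of *tusi* is /i/, which is a vowel, so the suffix is -uk, giving *tusiuk*.
*awetod*: final sound = /d/, a voiced consonant → -if → *awetodif*.

diomfuheg, tusiuk, awetodif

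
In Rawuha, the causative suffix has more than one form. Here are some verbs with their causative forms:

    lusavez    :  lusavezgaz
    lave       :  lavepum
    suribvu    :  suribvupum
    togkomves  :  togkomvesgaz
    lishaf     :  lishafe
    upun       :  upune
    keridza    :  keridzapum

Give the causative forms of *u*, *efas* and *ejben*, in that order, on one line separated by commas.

upum, efasgaz, ejbene

The alternation tracks the final sound of the stem — -gaz when the stem ends in a sibilant (*lusavez*, *togkomves*); -e when the stem ends in a non-sibilant consonant (*lishaf*, *upun*); -pum when the stem ends in a vowel (*lave*, *suribvu*, *keridza*).
*u*: final sound = /u/, a vowel → -pum → *upum*.
*efas* — final sound /s/ (a sibilant) → -gaz → *efasgaz*.
*ejben* — final sound /n/ (a non-sibilant consonant) → -e → *ejbene*.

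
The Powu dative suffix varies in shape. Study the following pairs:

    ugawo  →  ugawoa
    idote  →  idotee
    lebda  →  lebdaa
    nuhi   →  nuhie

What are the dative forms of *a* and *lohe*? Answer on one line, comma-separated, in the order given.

The suffix is conditioned by the last vowel: -e when the last vowel of the stem is a front vowel (*idote*, *nuhi*); -a when the last vowel of the stem is a back vowel (*ugawo*, *lebda*).
The last vowel of *a* is /a/, which is a back vowel, so the suffix is -a, giving *aa*.
Since the last vowel of *lohe* is /e/ (a front vowel), it takes -e, giving *lohee*.

aa, lohee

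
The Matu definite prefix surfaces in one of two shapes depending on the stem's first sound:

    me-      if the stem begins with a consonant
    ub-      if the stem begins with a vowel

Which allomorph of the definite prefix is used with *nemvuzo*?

me-

*nemvuzo* — first sound /n/ (a consonant) → me-.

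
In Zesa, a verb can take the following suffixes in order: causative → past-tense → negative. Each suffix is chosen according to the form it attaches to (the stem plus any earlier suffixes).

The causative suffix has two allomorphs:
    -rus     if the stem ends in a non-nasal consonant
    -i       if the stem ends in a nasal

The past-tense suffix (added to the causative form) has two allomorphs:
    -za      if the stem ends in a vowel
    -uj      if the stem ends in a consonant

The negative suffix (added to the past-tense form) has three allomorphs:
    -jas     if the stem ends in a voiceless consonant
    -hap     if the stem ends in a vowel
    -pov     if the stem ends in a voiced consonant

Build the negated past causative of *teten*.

*teten* — final consonant /n/ (a nasal) → -i → *teteni*.
The final sound of the causative form *teteni* is /i/, which is a vowel, so the past-tense suffix is -za, giving *teteniza*.
The past-tense form *teteniza* — final sound /a/ (a vowel) → -hap → *tetenizahap*.

tetenizahap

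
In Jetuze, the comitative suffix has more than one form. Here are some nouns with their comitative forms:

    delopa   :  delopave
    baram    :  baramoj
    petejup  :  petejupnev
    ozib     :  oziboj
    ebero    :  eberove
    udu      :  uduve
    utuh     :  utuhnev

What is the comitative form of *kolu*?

The pattern is voicing of the final sound: -nev when the stem ends in a voiceless consonant (*petejup*, *utuh*); -oj when the stem ends in a voiced consonant (*baram*, *ozib*); -ve when the stem ends in a vowel (*delopa*, *ebero*, *udu*).
*kolu*: final sound = /u/, a vowel → -ve → *koluve*.

koluve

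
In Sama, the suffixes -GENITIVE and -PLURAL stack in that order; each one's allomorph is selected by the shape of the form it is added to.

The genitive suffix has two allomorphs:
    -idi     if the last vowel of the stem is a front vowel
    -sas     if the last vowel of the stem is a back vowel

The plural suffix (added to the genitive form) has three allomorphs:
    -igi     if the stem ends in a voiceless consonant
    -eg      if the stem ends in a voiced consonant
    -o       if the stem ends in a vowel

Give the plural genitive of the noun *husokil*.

husokilidio

*husokil*: last vowel = /i/, a front vowel → -idi → *husokilidi*.
The final sound of the genitive form *husokilidi* is /i/, which is a vowel, so the plural suffix is -o, giving *husokilidio*.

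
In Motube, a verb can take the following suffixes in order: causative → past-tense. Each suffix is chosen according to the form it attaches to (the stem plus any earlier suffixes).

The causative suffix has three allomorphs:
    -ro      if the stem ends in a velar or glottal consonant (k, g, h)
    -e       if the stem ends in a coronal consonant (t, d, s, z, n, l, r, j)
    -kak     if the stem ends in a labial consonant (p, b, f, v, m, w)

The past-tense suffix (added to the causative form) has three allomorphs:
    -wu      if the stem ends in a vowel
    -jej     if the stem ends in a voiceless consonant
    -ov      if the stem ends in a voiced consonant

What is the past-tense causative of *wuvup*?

wuvupkakjej

Since the final consonant of *wuvup* is /p/ (labial), it takes -kak, giving *wuvupkak*.
Since the final sound of the causative form *wuvupkak* is /k/ (a voiceless consonant), it takes -jej, giving *wuvupkakjej*.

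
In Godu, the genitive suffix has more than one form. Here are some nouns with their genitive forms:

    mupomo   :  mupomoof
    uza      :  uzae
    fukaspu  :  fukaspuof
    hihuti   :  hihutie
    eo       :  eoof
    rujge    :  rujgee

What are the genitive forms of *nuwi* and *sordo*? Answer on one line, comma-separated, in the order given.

nuwie, sordoof

The pattern is rounding harmony: -of when the last vowel of the stem is a rounded vowel (*mupomo*, *fukaspu*, *eo*); -e when the last vowel of the stem is an unrounded vowel (*uza*, *hihuti*, *rujge*).
*nuwi*: last vowel = /i/, an unrounded vowel → -e → *nuwie*.
*sordo* — last vowel /o/ (a rounded vowel) → -of → *sordoof*.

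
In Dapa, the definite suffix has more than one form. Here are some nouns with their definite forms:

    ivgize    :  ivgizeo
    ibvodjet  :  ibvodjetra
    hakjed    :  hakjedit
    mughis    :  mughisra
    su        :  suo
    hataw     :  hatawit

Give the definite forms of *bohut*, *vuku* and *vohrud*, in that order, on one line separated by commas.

bohutra, vukuo, vohrudit

The alternation tracks the final sound of the stem — -ra when the stem ends in a voiceless consonant (*ibvodjet*, *mughis*); -it when the stem ends in a voiced consonant (*hakjed*, *hataw*); -o when the stem ends in a vowel (*ivgize*, *su*).
*bohut*: final sound = /t/, a voiceless consonant → -ra → *bohutra*.
The final sound of *vuku* is /u/, which is a vowel, so the suffix is -o, giving *vukuo*.
Since the final sound of *vohrud* is /d/ (a voiced consonant), it takes -it, giving *vohrudit*.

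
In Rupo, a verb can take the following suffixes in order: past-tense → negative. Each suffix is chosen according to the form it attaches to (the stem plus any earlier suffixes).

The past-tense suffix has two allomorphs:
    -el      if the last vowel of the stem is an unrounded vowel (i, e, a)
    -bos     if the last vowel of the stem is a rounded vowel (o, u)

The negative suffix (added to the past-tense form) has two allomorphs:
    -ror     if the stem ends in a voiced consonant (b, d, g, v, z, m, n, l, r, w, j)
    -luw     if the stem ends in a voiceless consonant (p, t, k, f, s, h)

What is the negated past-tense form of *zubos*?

*zubos* — last vowel /o/ (a rounded vowel) → -bos → *zubosbos*.
The past-tense form *zubosbos*: final consonant = /s/, voiceless → -luw → *zubosbosluw*.

zubosbosluw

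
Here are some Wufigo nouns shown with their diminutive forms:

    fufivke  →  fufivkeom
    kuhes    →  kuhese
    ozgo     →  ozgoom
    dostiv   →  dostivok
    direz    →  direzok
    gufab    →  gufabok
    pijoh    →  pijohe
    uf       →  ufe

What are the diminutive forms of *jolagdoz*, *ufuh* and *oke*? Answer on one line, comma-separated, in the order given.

jolagdozok, ufuhe, okeom

The alternation tracks the final sound of the stem — -e when the stem ends in a voiceless consonant (*kuhes*, *pijoh*, *uf*); -ok when the stem ends in a voiced consonant (*dostiv*, *direz*, *gufab*); -om when the stem ends in a vowel (*fufivke*, *ozgo*).
*jolagdoz* — final sound /z/ (a voiced consonant) → -ok → *jolagdozok*.
The final sound of *ufuh* is /h/, which is a voiceless consonant, so the suffix is -e, giving *ufuhe*.
The final sound of *oke* is /e/, which is a vowel, so the suffix is -om, giving *okeom*.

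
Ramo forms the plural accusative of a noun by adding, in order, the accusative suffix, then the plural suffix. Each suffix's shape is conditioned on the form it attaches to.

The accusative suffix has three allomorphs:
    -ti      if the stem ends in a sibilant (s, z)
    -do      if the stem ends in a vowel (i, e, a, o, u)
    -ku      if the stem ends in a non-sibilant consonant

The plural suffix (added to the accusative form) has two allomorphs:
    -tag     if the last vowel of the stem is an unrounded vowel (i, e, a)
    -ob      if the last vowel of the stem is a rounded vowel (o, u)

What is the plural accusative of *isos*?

isostitag

*isos*: final sound = /s/, a sibilant → -ti → *isosti*.
Since the last vowel of the accusative form *isosti* is /i/ (an unrounded vowel), it takes -tag, giving *isostitag*.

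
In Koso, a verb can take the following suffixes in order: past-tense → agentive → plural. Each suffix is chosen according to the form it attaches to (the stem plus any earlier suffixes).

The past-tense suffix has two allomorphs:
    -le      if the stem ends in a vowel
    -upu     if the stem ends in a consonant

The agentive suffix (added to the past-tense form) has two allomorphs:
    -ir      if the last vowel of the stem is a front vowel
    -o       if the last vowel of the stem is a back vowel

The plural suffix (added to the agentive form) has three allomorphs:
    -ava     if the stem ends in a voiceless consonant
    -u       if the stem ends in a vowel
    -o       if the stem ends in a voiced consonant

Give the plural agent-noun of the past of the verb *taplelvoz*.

The final sound of *taplelvoz* is /z/, which is a consonant, so the past-tense suffix is -upu, giving *taplelvozupu*.
The last vowel of the past-tense form *taplelvozupu* is /u/, which is a back vowel, so the agentive suffix is -o, giving *taplelvozupuo*.
The agentive form *taplelvozupuo*: final sound = /o/, a vowel → -u → *taplelvozupuou*.

taplelvozupuou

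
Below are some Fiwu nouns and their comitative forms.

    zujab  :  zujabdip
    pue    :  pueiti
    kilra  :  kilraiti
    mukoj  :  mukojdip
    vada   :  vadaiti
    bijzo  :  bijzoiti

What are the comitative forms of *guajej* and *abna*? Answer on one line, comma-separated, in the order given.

guajejdip, abnaiti

Looking at the final sound of each stem: -dip when the stem ends in a consonant (*zujab*, *mukoj*); -iti when the stem ends in a vowel (*pue*, *kilra*, *vada*, *bijzo*).
*guajej*: final sound = /j/, a consonant → -dip → *guajejdip*.
*abna*: final sound = /a/, a vowel → -iti → *abnaiti*.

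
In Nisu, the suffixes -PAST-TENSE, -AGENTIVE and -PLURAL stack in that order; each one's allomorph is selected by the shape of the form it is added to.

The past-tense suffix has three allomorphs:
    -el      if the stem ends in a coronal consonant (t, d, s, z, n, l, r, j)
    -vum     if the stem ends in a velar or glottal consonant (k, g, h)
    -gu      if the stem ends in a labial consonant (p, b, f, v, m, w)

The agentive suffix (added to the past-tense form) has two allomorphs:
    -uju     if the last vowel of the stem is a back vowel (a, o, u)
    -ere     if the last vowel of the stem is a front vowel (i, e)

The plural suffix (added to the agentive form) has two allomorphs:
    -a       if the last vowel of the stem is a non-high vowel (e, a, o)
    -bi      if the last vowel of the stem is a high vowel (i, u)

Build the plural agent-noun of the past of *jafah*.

jafahvumujubi

Since the final consonant of *jafah* is /h/ (velar/glottal), it takes -vum, giving *jafahvum*.
The last vowel of the past-tense form *jafahvum* is /u/, which is a back vowel, so the agentive suffix is -uju, giving *jafahvumuju*.
Since the last vowel of the agentive form *jafahvumuju* is /u/ (a high vowel), it takes -bi, giving *jafahvumujubi*.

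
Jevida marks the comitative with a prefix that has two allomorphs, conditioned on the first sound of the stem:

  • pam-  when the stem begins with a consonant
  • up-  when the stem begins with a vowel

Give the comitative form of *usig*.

upusig

Since the first sound of *usig* is /u/ (a vowel), it takes up-, giving *upusig*.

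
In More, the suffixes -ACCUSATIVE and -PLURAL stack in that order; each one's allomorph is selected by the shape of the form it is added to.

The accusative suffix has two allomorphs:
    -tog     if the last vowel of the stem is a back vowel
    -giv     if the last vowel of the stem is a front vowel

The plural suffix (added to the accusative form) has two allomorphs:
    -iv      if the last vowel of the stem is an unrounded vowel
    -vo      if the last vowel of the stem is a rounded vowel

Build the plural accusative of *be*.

begiviv

The last vowel of *be* is /e/, which is a front vowel, so the accusative suffix is -giv, giving *begiv*.
The last vowel of the accusative form *begiv* is /i/, which is an unrounded vowel, so the plural suffix is -iv, giving *begiviv*.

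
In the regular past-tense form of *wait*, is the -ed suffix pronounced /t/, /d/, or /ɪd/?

The stem *wait* ends in /t/ or /d/.
The -ed suffix is realized as /ɪd/ after /t, d/; as /t/ after other voiceless consonants; and as /d/ after other voiced sounds.
So -ed on *wait* is pronounced /ɪd/.

/ɪd/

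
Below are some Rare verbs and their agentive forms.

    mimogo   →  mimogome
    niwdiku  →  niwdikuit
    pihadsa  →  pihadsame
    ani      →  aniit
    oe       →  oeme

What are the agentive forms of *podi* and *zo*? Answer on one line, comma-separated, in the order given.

podiit, zome

The alternation tracks the last vowel of the stem — -it when the last vowel of the stem is a high vowel (*niwdiku*, *ani*); -me when the last vowel of the stem is a non-high vowel (*mimogo*, *pihadsa*, *oe*).
Since the last vowel of *podi* is /i/ (a high vowel), it takes -it, giving *podiit*.
*zo*: last vowel = /o/, a non-high vowel → -me → *zome*.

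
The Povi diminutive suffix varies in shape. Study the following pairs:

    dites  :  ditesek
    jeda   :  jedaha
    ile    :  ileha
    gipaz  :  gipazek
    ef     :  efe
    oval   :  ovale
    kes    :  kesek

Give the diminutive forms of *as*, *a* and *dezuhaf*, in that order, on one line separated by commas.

Looking at the final sound of each stem: -ek when the stem ends in a sibilant (*dites*, *gipaz*, *kes*); -e when the stem ends in a non-sibilant consonant (*ef*, *oval*); -ha when the stem ends in a vowel (*jeda*, *ile*).
Since the final sound of *as* is /s/ (a sibilant), it takes -ek, giving *asek*.
*a* — final sound /a/ (a vowel) → -ha → *aha*.
The final sound of *dezuhaf* is /f/, which is a non-sibilant consonant, so the suffix is -e, giving *dezuhafe*.

asek, aha, dezuhafe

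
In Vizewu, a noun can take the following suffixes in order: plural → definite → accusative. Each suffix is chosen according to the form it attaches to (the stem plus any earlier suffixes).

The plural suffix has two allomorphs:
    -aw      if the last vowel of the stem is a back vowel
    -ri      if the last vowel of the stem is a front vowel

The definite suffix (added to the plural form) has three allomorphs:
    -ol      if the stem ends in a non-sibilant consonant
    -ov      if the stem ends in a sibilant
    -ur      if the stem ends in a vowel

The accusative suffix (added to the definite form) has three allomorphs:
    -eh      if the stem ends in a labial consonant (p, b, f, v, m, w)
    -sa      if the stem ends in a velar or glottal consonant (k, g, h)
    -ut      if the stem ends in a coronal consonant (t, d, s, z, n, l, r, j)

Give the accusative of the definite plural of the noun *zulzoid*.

zulzoidriurut

*zulzoid* — last vowel /i/ (a front vowel) → -ri → *zulzoidri*.
The plural form *zulzoidri*: final sound = /i/, a vowel → -ur → *zulzoidriur*.
The definite form *zulzoidriur* — final consonant /r/ (coronal) → -ut → *zulzoidriurut*.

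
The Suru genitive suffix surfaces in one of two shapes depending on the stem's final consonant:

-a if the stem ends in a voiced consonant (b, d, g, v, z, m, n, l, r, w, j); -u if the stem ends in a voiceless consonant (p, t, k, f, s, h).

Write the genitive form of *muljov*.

Since the final consonant of *muljov* is /v/ (voiced), it takes -a, giving *muljova*.

muljova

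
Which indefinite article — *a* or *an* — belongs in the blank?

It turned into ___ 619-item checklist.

a

The indefinite article is chosen by the initial *sound* of the following word, not its spelling.
The number *619* is spoken "six hundred …", beginning with /sɪks/ — a consonant sound.
So the article is *a*: It turned into a 619-item checklist.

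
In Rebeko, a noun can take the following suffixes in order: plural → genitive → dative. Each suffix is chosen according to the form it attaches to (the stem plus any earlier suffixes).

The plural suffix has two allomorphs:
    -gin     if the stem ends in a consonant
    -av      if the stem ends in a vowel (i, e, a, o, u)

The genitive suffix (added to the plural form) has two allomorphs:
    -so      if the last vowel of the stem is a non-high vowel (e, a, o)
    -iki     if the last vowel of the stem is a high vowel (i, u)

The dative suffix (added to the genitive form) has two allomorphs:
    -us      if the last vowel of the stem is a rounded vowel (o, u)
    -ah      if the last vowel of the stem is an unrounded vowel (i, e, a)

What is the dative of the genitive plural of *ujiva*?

ujivaavsous

*ujiva* — final sound /a/ (a vowel) → -av → *ujivaav*.
Since the last vowel of the plural form *ujivaav* is /a/ (a non-high vowel), it takes -so, giving *ujivaavso*.
The last vowel of the genitive form *ujivaavso* is /o/, which is a rounded vowel, so the dative suffix is -us, giving *ujivaavsous*.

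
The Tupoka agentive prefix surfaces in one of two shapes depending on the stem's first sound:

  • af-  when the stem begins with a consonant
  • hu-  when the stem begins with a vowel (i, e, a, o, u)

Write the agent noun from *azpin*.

*azpin*: first sound = /a/, a vowel → hu- → *huazpin*.

huazpin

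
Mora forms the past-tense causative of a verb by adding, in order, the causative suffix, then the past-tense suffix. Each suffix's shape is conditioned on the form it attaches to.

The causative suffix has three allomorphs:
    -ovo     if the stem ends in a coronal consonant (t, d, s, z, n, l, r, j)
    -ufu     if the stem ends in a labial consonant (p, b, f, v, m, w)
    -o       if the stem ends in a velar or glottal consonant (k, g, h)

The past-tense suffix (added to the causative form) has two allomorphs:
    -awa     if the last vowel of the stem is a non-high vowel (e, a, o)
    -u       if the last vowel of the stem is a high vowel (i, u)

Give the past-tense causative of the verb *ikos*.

Since the final consonant of *ikos* is /s/ (coronal), it takes -ovo, giving *ikosovo*.
Since the last vowel of the causative form *ikosovo* is /o/ (a non-high vowel), it takes -awa, giving *ikosovoawa*.

ikosovoawa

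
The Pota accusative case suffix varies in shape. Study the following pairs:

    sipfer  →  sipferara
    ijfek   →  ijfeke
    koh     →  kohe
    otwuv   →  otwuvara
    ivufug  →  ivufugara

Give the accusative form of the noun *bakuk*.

The alternation tracks the final consonant of the stem — -e when the stem ends in a voiceless consonant (*ijfek*, *koh*); -ara when the stem ends in a voiced consonant (*sipfer*, *otwuv*, *ivufug*).
The final consonant of *bakuk* is /k/, which is voiceless, so the suffix is -e, giving *bakuke*.

bakuke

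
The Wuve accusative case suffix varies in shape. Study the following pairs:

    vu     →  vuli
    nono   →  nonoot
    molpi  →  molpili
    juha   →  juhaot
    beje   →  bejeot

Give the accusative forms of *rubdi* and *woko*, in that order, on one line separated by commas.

The suffix is conditioned by the last vowel: -li when the last vowel of the stem is a high vowel (*vu*, *molpi*); -ot when the last vowel of the stem is a non-high vowel (*nono*, *juha*, *beje*).
Since the last vowel of *rubdi* is /i/ (a high vowel), it takes -li, giving *rubdili*.
The last vowel of *woko* is /o/, which is a non-high vowel, so the suffix is -ot, giving *wokoot*.

rubdili, wokoot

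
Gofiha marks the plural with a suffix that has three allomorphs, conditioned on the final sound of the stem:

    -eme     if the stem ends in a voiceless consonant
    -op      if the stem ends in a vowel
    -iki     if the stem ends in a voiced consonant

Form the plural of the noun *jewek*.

jewekeme

The final sound of *jewek* is /k/, which is a voiceless consonant, so the suffix is -eme, giving *jewekeme*.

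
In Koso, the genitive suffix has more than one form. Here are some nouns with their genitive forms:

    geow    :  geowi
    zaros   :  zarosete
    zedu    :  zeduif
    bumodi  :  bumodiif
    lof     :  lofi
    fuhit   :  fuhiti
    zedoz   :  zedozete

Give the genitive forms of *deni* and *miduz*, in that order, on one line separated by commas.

The suffix is conditioned by the final sound: -ete when the stem ends in a sibilant (*zaros*, *zedoz*); -i when the stem ends in a non-sibilant consonant (*geow*, *lof*, *fuhit*); -if when the stem ends in a vowel (*zedu*, *bumodi*).
*deni* — final sound /i/ (a vowel) → -if → *deniif*.
*miduz*: final sound = /z/, a sibilant → -ete → *miduzete*.

deniif, miduzete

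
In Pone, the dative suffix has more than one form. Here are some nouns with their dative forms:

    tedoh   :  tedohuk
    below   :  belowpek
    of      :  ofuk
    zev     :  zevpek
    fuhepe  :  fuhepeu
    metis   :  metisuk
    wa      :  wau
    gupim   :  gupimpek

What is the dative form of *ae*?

The suffix is conditioned by the final sound: -uk when the stem ends in a voiceless consonant (*tedoh*, *of*, *metis*); -pek when the stem ends in a voiced consonant (*below*, *zev*, *gupim*); -u when the stem ends in a vowel (*fuhepe*, *wa*).
*ae* — final sound /e/ (a vowel) → -u → *aeu*.

aeu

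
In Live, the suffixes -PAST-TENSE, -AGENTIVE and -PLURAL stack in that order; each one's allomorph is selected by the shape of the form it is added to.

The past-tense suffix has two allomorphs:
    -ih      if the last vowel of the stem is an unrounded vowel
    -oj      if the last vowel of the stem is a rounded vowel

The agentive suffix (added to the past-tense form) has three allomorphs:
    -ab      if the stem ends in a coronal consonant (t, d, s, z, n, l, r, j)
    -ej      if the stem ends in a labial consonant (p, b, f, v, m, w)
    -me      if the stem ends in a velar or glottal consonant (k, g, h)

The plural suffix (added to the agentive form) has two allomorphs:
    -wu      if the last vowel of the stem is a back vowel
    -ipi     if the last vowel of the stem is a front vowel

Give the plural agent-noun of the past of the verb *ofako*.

*ofako*: last vowel = /o/, a rounded vowel → -oj → *ofakooj*.
Since the final consonant of the past-tense form *ofakooj* is /j/ (coronal), it takes -ab, giving *ofakoojab*.
Since the last vowel of the agentive form *ofakoojab* is /a/ (a back vowel), it takes -wu, giving *ofakoojabwu*.

ofakoojabwu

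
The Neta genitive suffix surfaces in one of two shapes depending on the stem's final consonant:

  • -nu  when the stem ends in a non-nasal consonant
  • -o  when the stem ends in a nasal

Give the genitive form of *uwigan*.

Since the final consonant of *uwigan* is /n/ (a nasal), it takes -o, giving *uwigano*.

uwigano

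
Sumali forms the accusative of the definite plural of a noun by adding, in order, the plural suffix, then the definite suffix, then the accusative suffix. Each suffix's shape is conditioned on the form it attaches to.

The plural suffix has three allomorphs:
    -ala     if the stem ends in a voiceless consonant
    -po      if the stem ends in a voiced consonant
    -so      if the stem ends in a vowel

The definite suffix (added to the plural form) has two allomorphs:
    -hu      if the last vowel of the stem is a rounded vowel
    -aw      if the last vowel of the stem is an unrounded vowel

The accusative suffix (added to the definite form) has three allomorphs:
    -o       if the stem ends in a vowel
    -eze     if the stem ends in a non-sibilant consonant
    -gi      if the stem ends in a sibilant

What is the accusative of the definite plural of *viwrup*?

The final sound of *viwrup* is /p/, which is a voiceless consonant, so the plural suffix is -ala, giving *viwrupala*.
Since the last vowel of the plural form *viwrupala* is /a/ (an unrounded vowel), it takes -aw, giving *viwrupalaaw*.
The final sound of the definite form *viwrupalaaw* is /w/, which is a non-sibilant consonant, so the accusative suffix is -eze, giving *viwrupalaaweze*.

viwrupalaaweze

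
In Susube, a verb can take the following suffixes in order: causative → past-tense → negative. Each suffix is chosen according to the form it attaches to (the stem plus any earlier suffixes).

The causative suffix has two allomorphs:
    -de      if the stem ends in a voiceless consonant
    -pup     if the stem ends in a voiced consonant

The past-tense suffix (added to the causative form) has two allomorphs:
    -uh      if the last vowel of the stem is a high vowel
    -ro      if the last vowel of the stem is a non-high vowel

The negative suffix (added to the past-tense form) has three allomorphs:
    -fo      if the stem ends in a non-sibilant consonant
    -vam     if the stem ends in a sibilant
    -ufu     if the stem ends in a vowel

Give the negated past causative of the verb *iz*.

*iz* — final consonant /z/ (voiced) → -pup → *izpup*.
Since the last vowel of the causative form *izpup* is /u/ (a high vowel), it takes -uh, giving *izpupuh*.
The past-tense form *izpupuh* — final sound /h/ (a non-sibilant consonant) → -fo → *izpupuhfo*.

izpupuhfo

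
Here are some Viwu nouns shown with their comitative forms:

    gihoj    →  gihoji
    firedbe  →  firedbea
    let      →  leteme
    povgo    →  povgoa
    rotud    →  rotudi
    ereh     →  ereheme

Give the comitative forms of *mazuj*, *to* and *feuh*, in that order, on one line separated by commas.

Looking at the final sound of each stem: -eme when the stem ends in a voiceless consonant (*let*, *ereh*); -i when the stem ends in a voiced consonant (*gihoj*, *rotud*); -a when the stem ends in a vowel (*firedbe*, *povgo*).
*mazuj*: final sound = /j/, a voiced consonant → -i → *mazuji*.
The final sound of *to* is /o/, which is a vowel, so the suffix is -a, giving *toa*.
*feuh* — final sound /h/ (a voiceless consonant) → -eme → *feuheme*.

mazuji, toa, feuheme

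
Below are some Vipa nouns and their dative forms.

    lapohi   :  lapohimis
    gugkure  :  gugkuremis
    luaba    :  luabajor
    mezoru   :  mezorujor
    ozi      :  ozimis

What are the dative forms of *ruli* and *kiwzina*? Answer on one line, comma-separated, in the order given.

rulimis, kiwzinajor

The alternation tracks the last vowel of the stem — -mis when the last vowel of the stem is a front vowel (*lapohi*, *gugkure*, *ozi*); -jor when the last vowel of the stem is a back vowel (*luaba*, *mezoru*).
The last vowel of *ruli* is /i/, which is a front vowel, so the suffix is -mis, giving *rulimis*.
*kiwzina*: last vowel = /a/, a back vowel → -jor → *kiwzinajor*.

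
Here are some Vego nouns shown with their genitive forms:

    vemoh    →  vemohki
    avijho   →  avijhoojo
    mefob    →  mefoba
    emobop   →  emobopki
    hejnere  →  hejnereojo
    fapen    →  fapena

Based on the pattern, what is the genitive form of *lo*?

The alternation tracks the final sound of the stem — -ki when the stem ends in a voiceless consonant (*vemoh*, *emobop*); -a when the stem ends in a voiced consonant (*mefob*, *fapen*); -ojo when the stem ends in a vowel (*avijho*, *hejnere*).
*lo* — final sound /o/ (a vowel) → -ojo → *loojo*.

loojo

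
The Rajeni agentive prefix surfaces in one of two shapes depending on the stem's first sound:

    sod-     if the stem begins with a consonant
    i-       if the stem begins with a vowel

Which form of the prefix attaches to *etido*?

i-

*etido* — first sound /e/ (a vowel) → i-.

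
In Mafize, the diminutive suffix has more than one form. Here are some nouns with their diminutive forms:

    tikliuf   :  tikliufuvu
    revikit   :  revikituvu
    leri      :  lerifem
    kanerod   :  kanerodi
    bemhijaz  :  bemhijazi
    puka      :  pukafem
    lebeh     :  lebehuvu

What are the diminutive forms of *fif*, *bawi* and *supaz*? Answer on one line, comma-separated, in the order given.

fifuvu, bawifem, supazi

Looking at the final sound of each stem: -uvu when the stem ends in a voiceless consonant (*tikliuf*, *revikit*, *lebeh*); -i when the stem ends in a voiced consonant (*kanerod*, *bemhijaz*); -fem when the stem ends in a vowel (*leri*, *puka*).
*fif* — final sound /f/ (a voiceless consonant) → -uvu → *fifuvu*.
The final sound of *bawi* is /i/, which is a vowel, so the suffix is -fem, giving *bawifem*.
The final sound of *supaz* is /z/, which is a voiced consonant, so the suffix is -i, giving *supazi*.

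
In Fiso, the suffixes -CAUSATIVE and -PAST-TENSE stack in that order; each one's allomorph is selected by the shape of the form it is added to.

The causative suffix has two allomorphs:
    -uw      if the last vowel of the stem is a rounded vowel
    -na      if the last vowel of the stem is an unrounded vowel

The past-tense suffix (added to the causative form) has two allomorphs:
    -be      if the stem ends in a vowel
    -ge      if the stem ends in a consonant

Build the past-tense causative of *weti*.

wetinabe

*weti* — last vowel /i/ (an unrounded vowel) → -na → *wetina*.
The causative form *wetina* — final sound /a/ (a vowel) → -be → *wetinabe*.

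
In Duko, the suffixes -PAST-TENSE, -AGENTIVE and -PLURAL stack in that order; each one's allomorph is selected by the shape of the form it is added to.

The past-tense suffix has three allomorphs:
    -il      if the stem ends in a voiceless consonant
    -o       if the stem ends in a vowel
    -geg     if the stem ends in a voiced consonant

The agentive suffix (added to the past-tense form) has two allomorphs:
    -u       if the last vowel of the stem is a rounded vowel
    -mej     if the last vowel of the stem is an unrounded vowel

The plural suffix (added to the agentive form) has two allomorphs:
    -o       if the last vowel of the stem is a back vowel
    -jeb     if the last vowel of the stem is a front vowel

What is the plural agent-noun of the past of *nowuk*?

The final sound of *nowuk* is /k/, which is a voiceless consonant, so the past-tense suffix is -il, giving *nowukil*.
Since the last vowel of the past-tense form *nowukil* is /i/ (an unrounded vowel), it takes -mej, giving *nowukilmej*.
The last vowel of the agentive form *nowukilmej* is /e/, which is a front vowel, so the plural suffix is -jeb, giving *nowukilmejjeb*.

nowukilmejjeb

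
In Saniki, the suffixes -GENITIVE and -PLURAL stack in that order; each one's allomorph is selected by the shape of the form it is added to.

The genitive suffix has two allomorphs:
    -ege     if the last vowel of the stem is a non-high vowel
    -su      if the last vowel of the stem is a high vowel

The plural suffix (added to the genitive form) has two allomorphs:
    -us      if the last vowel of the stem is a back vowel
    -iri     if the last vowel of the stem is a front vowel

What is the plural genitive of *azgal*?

The last vowel of *azgal* is /a/, which is a non-high vowel, so the genitive suffix is -ege, giving *azgalege*.
The genitive form *azgalege* — last vowel /e/ (a front vowel) → -iri → *azgalegeiri*.

azgalegeiri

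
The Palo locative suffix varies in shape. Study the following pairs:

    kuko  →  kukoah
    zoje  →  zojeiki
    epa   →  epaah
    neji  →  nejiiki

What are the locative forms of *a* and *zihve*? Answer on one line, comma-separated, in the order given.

Looking at the last vowel of each stem: -iki when the last vowel of the stem is a front vowel (*zoje*, *neji*); -ah when the last vowel of the stem is a back vowel (*kuko*, *epa*).
The last vowel of *a* is /a/, which is a back vowel, so the suffix is -ah, giving *aah*.
*zihve* — last vowel /e/ (a front vowel) → -iki → *zihveiki*.

aah, zihveiki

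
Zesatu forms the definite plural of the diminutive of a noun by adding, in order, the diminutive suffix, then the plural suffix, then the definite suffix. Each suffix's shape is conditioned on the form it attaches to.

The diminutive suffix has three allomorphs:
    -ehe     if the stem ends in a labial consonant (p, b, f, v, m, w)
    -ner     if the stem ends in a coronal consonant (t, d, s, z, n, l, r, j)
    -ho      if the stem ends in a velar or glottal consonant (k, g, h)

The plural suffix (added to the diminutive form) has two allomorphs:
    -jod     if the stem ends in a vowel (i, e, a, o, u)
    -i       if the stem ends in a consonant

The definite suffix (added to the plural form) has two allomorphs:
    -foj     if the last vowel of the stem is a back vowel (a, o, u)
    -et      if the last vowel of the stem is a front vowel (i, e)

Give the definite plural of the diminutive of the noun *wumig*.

The final consonant of *wumig* is /g/, which is velar/glottal, so the diminutive suffix is -ho, giving *wumigho*.
The final sound of the diminutive form *wumigho* is /o/, which is a vowel, so the plural suffix is -jod, giving *wumighojod*.
The plural form *wumighojod* — last vowel /o/ (a back vowel) → -foj → *wumighojodfoj*.

wumighojodfoj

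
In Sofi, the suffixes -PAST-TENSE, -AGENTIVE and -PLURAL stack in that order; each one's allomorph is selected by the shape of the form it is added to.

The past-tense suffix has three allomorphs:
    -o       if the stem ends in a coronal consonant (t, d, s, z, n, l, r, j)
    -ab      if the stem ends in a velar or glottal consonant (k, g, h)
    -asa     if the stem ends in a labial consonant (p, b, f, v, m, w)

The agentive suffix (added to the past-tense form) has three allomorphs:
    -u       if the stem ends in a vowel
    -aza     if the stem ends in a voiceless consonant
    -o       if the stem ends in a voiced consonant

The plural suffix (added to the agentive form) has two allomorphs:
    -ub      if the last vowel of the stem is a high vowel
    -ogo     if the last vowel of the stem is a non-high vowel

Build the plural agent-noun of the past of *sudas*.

Since the final consonant of *sudas* is /s/ (coronal), it takes -o, giving *sudaso*.
The final sound of the past-tense form *sudaso* is /o/, which is a vowel, so the agentive suffix is -u, giving *sudasou*.
Since the last vowel of the agentive form *sudasou* is /u/ (a high vowel), it takes -ub, giving *sudasouub*.

sudasouub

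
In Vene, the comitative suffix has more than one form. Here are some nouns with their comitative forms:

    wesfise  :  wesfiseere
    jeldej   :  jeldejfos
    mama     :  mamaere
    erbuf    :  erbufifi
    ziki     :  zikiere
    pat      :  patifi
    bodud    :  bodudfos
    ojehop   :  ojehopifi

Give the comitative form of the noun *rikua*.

The pattern is voicing of the final sound: -ifi when the stem ends in a voiceless consonant (*erbuf*, *pat*, *ojehop*); -fos when the stem ends in a voiced consonant (*jeldej*, *bodud*); -ere when the stem ends in a vowel (*wesfise*, *mama*, *ziki*).
*rikua*: final sound = /a/, a vowel → -ere → *rikuaere*.

rikuaere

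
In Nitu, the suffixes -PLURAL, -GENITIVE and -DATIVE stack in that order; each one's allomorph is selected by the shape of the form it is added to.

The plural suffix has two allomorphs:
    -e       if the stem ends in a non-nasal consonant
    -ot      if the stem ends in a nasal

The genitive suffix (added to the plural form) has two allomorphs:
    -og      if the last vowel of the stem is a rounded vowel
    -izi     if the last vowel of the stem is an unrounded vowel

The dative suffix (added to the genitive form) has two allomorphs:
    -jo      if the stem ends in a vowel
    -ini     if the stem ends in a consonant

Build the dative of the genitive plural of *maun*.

*maun* — final consonant /n/ (a nasal) → -ot → *maunot*.
Since the last vowel of the plural form *maunot* is /o/ (a rounded vowel), it takes -og, giving *maunotog*.
The genitive form *maunotog*: final sound = /g/, a consonant → -ini → *maunotogini*.

maunotogini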